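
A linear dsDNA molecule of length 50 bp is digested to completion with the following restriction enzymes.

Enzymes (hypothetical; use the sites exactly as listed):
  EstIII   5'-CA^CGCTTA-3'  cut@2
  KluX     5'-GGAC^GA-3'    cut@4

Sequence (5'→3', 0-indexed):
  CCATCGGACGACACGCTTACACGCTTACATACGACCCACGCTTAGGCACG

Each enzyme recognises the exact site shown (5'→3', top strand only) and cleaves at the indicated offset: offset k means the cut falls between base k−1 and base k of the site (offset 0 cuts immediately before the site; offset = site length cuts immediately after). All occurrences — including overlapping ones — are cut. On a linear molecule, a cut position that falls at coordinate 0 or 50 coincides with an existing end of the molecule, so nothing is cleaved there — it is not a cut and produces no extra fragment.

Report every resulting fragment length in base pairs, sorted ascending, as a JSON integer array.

[4,8,9,12,17]

Site scan:
  EstIII CACGCTTA/2: at [11, 19, 36] ⇒ [13, 21, 38]
  KluX GGACGA/4: at [5] ⇒ [9]

Pooled cuts: [9, 13, 21, 38]

Fragments:
  [0,9): 9 bp
  [9,13): 4 bp
  [13,21): 8 bp
  [21,38): 17 bp
  [38,50): 12 bp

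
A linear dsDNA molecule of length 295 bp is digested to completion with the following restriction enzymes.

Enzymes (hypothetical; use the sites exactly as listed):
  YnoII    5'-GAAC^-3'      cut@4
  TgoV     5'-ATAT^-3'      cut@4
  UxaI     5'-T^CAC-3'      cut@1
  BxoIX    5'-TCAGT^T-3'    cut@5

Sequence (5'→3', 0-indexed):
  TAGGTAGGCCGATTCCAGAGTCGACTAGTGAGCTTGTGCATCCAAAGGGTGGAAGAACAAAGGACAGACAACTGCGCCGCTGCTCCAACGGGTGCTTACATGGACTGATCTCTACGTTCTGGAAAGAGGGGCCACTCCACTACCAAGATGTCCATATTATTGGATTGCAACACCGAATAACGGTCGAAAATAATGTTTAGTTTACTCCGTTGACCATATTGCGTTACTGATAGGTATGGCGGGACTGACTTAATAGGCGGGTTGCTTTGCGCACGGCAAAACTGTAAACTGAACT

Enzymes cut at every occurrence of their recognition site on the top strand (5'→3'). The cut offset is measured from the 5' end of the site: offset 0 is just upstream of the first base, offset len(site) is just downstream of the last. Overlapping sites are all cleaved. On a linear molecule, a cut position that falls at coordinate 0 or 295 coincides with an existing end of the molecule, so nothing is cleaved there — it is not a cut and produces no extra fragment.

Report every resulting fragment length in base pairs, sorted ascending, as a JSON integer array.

[1,58,62,75,99]

Per-enzyme occurrences:
  YnoII (GAAC, off=4): starts [54, 290] → cuts [58, 294]
  TgoV (ATAT, off=4): starts [153, 215] → cuts [157, 219]
  UxaI (TCAC, off=1): no sites
  BxoIX (TCAGTT, off=5): no sites

All cut coordinates (distinct, sorted): [58, 157, 219, 294]

Fragments:
  [0,58): 58 bp
  [58,157): 99 bp
  [157,219): 62 bp
  [219,294): 75 bp
  [294,295): 1 bp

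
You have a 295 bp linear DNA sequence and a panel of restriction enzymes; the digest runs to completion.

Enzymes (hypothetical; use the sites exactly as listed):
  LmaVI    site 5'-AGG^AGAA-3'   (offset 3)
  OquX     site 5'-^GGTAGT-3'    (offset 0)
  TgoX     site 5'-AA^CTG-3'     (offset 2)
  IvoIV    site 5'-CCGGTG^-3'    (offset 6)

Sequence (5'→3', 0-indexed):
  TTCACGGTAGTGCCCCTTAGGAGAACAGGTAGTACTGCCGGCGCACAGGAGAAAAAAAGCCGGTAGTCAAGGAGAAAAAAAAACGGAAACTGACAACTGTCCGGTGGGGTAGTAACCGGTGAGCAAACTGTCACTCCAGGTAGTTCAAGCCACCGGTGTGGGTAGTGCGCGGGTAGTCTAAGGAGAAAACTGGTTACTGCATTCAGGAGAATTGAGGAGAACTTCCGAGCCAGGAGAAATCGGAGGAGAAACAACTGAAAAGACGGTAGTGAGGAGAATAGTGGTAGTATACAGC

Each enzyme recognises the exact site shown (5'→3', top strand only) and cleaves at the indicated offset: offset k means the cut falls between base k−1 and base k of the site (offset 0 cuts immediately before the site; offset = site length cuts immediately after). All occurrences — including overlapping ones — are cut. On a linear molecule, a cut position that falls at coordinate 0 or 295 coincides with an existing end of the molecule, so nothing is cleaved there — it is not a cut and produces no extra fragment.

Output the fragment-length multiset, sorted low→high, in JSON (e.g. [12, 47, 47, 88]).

Site scan:
  LmaVI (AGGAGAA, off=3): starts [18, 46, 69, 180, 204, 214, 231, 243, 271] → cuts [21, 49, 72, 183, 207, 217, 234, 246, 274]
  OquX (GGTAGT, off=0): starts [5, 27, 61, 107, 138, 160, 171, 264, 282] → cuts [5, 27, 61, 107, 138, 160, 171, 264, 282]
  TgoX (AACTG, off=2): starts [87, 94, 125, 187, 252] → cuts [89, 96, 127, 189, 254]
  IvoIV (CCGGTG, off=6): starts [100, 115, 152] → cuts [106, 121, 158]

Pooled cuts: [5, 21, 27, 49, 61, 72, 89, 96, 106, 107, 121, 127, 138, 158, 160, 171, 183, 189, 207, 217, 234, 246, 254, 264, 274, 282]

Fragment lengths:
  [0,5): 5 bp
  [5,21): 16 bp
  [21,27): 6 bp
  [27,49): 22 bp
  [49,61): 12 bp
  [61,72): 11 bp
  [72,89): 17 bp
  [89,96): 7 bp
  [96,106): 10 bp
  [106,107): 1 bp
  [107,121): 14 bp
  [121,127): 6 bp
  [127,138): 11 bp
  [138,158): 20 bp
  [158,160): 2 bp
  [160,171): 11 bp
  [171,183): 12 bp
  [183,189): 6 bp
  [189,207): 18 bp
  [207,217): 10 bp
  [217,234): 17 bp
  [234,246): 12 bp
  [246,254): 8 bp
  [254,264): 10 bp
  [264,274): 10 bp
  [274,282): 8 bp
  [282,295): 13 bp

[1,2,5,6,6,6,7,8,8,10,10,10,10,11,11,11,12,12,12,13,14,16,17,17,18,20,22]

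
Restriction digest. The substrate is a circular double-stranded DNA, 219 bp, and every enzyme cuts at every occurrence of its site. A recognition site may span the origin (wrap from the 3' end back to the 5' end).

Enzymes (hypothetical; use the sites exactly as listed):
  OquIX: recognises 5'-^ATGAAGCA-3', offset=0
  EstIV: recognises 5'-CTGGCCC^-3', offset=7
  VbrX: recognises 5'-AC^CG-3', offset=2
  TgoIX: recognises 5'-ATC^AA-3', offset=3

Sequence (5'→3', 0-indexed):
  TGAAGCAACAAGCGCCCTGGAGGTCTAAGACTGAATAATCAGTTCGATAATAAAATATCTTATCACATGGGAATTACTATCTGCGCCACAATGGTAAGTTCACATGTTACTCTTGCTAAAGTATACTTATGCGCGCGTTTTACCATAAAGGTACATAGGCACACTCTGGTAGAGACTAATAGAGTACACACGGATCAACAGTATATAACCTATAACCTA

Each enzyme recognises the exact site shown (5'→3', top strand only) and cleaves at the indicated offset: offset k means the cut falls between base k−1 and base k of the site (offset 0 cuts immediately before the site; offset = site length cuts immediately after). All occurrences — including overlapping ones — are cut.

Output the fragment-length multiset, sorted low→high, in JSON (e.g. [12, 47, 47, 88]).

[22,197]

Per-enzyme occurrences:
  OquIX (ATGAAGCA, off=0): starts [218] → cuts [218]
  EstIV (CTGGCCC, off=7): no sites
  VbrX (ACCG, off=2): no sites
  TgoIX (ATCAA, off=3): starts [193] → cuts [196]

Pooled cuts: [196, 218]

Fragment lengths:
  196→218: 22 bp
  218→196 (wrap): 219-218+196 = 197 bp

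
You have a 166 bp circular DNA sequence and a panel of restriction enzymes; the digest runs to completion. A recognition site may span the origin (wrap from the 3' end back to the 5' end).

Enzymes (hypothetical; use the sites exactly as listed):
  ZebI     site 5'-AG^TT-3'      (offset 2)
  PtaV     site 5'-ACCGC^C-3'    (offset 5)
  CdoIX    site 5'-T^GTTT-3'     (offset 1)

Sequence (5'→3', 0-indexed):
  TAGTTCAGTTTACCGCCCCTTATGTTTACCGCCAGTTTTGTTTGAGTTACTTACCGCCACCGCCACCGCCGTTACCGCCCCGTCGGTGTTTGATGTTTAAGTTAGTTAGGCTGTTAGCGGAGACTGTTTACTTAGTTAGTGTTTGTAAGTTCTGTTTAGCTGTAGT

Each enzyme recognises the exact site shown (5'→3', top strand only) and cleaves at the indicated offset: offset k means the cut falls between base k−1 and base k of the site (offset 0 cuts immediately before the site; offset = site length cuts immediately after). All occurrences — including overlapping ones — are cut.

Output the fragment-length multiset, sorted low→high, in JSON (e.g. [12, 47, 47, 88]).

Scan for sites:
  ZebI AGTT/2: at [1, 6, 33, 44, 99, 103, 133, 147, 163] ⇒ [3, 8, 35, 46, 101, 105, 135, 149, 165]
  PtaV ACCGCC/5: at [11, 27, 52, 58, 64, 73] ⇒ [16, 32, 57, 63, 69, 78]
  CdoIX TGTTT/1: at [22, 38, 86, 93, 124, 139, 152] ⇒ [23, 39, 87, 94, 125, 140, 153]

Pooled cuts: [3, 8, 16, 23, 32, 35, 39, 46, 57, 63, 69, 78, 87, 94, 101, 105, 125, 135, 140, 149, 153, 165]

Fragments:
  3→8: 5 bp
  8→16: 8 bp
  16→23: 7 bp
  23→32: 9 bp
  32→35: 3 bp
  35→39: 4 bp
  39→46: 7 bp
  46→57: 11 bp
  57→63: 6 bp
  63→69: 6 bp
  69→78: 9 bp
  78→87: 9 bp
  87→94: 7 bp
  94→101: 7 bp
  101→105: 4 bp
  105→125: 20 bp
  125→135: 10 bp
  135→140: 5 bp
  140→149: 9 bp
  149→153: 4 bp
  153→165: 12 bp
  165→3 (wrap): 166-165+3 = 4 bp

[3,4,4,4,4,5,5,6,6,7,7,7,7,8,9,9,9,9,10,11,12,20]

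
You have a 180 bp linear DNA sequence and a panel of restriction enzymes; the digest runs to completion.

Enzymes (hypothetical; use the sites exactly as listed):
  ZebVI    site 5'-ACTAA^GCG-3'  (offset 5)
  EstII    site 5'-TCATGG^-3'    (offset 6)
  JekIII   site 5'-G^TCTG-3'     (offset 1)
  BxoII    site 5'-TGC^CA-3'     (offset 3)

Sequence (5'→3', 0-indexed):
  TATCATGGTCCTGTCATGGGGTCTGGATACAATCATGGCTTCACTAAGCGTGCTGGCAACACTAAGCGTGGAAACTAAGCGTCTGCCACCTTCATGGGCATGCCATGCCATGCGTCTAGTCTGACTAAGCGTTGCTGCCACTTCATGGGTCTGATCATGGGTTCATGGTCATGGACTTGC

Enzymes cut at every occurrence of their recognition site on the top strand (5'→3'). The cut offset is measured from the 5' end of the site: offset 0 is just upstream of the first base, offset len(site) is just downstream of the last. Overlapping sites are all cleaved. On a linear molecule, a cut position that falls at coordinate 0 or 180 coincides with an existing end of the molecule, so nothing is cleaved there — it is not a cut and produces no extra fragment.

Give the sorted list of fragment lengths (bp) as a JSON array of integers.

Per-enzyme occurrences:
  ZebVI ACTAAGCG/5: at [42, 60, 73, 123] ⇒ [47, 65, 78, 128]
  EstII TCATGG/6: at [2, 13, 32, 91, 142, 154, 162, 168] ⇒ [8, 19, 38, 97, 148, 160, 168, 174]
  JekIII GTCTG/1: at [20, 80, 118, 148] ⇒ [21, 81, 119, 149]
  BxoII TGCCA/3: at [83, 100, 105, 135] ⇒ [86, 103, 108, 138]

Pooled cuts: [8, 19, 21, 38, 47, 65, 78, 81, 86, 97, 103, 108, 119, 128, 138, 148, 149, 160, 168, 174]

Fragment lengths:
  [0,8): 8 bp
  [8,19): 11 bp
  [19,21): 2 bp
  [21,38): 17 bp
  [38,47): 9 bp
  [47,65): 18 bp
  [65,78): 13 bp
  [78,81): 3 bp
  [81,86): 5 bp
  [86,97): 11 bp
  [97,103): 6 bp
  [103,108): 5 bp
  [108,119): 11 bp
  [119,128): 9 bp
  [128,138): 10 bp
  [138,148): 10 bp
  [148,149): 1 bp
  [149,160): 11 bp
  [160,168): 8 bp
  [168,174): 6 bp
  [174,180): 6 bp

[1,2,3,5,5,6,6,6,8,8,9,9,10,10,11,11,11,11,13,17,18]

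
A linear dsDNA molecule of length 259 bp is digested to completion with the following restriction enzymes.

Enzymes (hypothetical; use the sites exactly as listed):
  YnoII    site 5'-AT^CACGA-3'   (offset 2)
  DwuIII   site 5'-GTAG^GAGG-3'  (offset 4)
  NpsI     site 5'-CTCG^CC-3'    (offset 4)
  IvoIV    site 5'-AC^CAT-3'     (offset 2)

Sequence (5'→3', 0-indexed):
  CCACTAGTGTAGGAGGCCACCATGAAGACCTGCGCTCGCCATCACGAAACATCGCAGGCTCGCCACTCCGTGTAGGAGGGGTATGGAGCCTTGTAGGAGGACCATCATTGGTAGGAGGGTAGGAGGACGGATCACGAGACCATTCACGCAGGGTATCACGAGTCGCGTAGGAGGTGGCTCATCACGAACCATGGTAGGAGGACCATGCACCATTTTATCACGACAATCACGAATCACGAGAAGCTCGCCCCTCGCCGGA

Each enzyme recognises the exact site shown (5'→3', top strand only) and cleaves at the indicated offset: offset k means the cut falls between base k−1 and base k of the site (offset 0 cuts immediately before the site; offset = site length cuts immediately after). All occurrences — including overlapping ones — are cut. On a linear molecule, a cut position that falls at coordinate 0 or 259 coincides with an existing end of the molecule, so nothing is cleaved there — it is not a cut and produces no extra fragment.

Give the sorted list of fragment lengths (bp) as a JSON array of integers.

Per-enzyme occurrences:
  YnoII ATCACGA/2: at [40, 130, 154, 180, 216, 225, 232] ⇒ [42, 132, 156, 182, 218, 227, 234]
  DwuIII GTAGGAGG/4: at [8, 71, 92, 110, 118, 166, 193] ⇒ [12, 75, 96, 114, 122, 170, 197]
  NpsI CTCGCC/4: at [34, 58, 243, 250] ⇒ [38, 62, 247, 254]
  IvoIV ACCAT/2: at [18, 100, 138, 187, 201, 208] ⇒ [20, 102, 140, 189, 203, 210]

All cut coordinates (distinct, sorted): [12, 20, 38, 42, 62, 75, 96, 102, 114, 122, 132, 140, 156, 170, 182, 189, 197, 203, 210, 218, 227, 234, 247, 254]

Fragment lengths:
  [0,12): 12 bp
  [12,20): 8 bp
  [20,38): 18 bp
  [38,42): 4 bp
  [42,62): 20 bp
  [62,75): 13 bp
  [75,96): 21 bp
  [96,102): 6 bp
  [102,114): 12 bp
  [114,122): 8 bp
  [122,132): 10 bp
  [132,140): 8 bp
  [140,156): 16 bp
  [156,170): 14 bp
  [170,182): 12 bp
  [182,189): 7 bp
  [189,197): 8 bp
  [197,203): 6 bp
  [203,210): 7 bp
  [210,218): 8 bp
  [218,227): 9 bp
  [227,234): 7 bp
  [234,247): 13 bp
  [247,254): 7 bp
  [254,259): 5 bp

[4,5,6,6,7,7,7,7,8,8,8,8,8,9,10,12,12,12,13,13,14,16,18,20,21]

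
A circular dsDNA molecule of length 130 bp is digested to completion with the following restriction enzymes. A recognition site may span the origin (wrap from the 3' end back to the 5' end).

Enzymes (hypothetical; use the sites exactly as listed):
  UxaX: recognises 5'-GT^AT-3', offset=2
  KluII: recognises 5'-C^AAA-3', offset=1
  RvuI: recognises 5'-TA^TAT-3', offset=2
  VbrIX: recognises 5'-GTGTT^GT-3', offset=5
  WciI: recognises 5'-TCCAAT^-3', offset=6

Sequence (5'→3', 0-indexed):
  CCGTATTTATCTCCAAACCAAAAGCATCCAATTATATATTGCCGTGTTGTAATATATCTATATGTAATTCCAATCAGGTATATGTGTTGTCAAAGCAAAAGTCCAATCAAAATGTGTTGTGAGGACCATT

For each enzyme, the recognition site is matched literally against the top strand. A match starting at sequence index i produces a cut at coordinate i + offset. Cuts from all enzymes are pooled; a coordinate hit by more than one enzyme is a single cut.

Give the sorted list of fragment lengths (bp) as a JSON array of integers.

[1,1,2,2,3,5,5,5,6,6,8,10,10,11,12,13,14,16]

Per-enzyme occurrences:
  UxaX (GTAT, off=2): starts [2, 77] → cuts [4, 79]
  KluII (CAAA, off=1): starts [13, 18, 90, 95, 107] → cuts [14, 19, 91, 96, 108]
  RvuI (TATAT, off=2): starts [32, 34, 52, 58, 78] → cuts [34, 36, 54, 60, 80]
  VbrIX (GTGTTGT, off=5): starts [43, 83, 113] → cuts [48, 88, 118]
  WciI (TCCAAT, off=6): starts [26, 68, 101] → cuts [32, 74, 107]

Pooled cuts: [4, 14, 19, 32, 34, 36, 48, 54, 60, 74, 79, 80, 88, 91, 96, 107, 108, 118]

Fragment lengths:
  4→14: 10 bp
  14→19: 5 bp
  19→32: 13 bp
  32→34: 2 bp
  34→36: 2 bp
  36→48: 12 bp
  48→54: 6 bp
  54→60: 6 bp
  60→74: 14 bp
  74→79: 5 bp
  79→80: 1 bp
  80→88: 8 bp
  88→91: 3 bp
  91→96: 5 bp
  96→107: 11 bp
  107→108: 1 bp
  108→118: 10 bp
  118→4 (wrap): 130-118+4 = 16 bp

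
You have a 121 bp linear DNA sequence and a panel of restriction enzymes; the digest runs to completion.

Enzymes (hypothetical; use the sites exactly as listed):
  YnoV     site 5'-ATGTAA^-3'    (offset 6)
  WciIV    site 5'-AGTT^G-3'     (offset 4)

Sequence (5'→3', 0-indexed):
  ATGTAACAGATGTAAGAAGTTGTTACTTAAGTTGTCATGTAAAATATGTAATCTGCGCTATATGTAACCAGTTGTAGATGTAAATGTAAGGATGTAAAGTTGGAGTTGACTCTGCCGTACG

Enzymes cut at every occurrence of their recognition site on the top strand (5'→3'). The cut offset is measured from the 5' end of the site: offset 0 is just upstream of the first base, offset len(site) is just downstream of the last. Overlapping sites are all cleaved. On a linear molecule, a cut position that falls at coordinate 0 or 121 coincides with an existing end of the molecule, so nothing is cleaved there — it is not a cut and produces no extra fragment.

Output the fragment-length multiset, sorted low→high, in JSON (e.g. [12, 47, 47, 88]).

Scan for sites:
  YnoV (ATGTAA, off=6): starts [0, 9, 36, 45, 61, 77, 83, 91] → cuts [6, 15, 42, 51, 67, 83, 89, 97]
  WciIV (AGTTG, off=4): starts [17, 29, 69, 97, 103] → cuts [21, 33, 73, 101, 107]

Pooled cuts: [6, 15, 21, 33, 42, 51, 67, 73, 83, 89, 97, 101, 107]

Fragments:
  [0,6): 6 bp
  [6,15): 9 bp
  [15,21): 6 bp
  [21,33): 12 bp
  [33,42): 9 bp
  [42,51): 9 bp
  [51,67): 16 bp
  [67,73): 6 bp
  [73,83): 10 bp
  [83,89): 6 bp
  [89,97): 8 bp
  [97,101): 4 bp
  [101,107): 6 bp
  [107,121): 14 bp

[4,6,6,6,6,6,8,9,9,9,10,12,14,16]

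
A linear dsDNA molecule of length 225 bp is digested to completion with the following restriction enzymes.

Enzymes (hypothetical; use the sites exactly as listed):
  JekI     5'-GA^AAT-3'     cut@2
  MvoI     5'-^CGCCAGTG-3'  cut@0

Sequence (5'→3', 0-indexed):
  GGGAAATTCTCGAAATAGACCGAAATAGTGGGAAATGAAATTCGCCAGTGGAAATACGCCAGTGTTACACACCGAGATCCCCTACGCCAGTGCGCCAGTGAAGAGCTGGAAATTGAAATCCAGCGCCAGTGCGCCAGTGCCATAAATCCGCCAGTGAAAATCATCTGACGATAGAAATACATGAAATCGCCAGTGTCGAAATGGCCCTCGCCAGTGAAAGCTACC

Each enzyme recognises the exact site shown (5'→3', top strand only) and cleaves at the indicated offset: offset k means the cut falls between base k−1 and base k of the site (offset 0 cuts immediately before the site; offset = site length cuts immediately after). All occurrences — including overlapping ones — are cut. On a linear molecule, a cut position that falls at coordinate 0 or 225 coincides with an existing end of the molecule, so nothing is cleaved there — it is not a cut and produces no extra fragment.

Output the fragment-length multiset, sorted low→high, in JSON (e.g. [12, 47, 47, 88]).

[3,4,4,4,5,6,7,8,8,9,9,9,10,10,10,12,17,17,18,27,28]

Per-enzyme occurrences:
  JekI GAAAT/2: at [2, 11, 21, 31, 36, 50, 108, 114, 173, 182, 197] ⇒ [4, 13, 23, 33, 38, 52, 110, 116, 175, 184, 199]
  MvoI CGCCAGTG/0: at [42, 56, 84, 92, 123, 131, 148, 187, 208] ⇒ [42, 56, 84, 92, 123, 131, 148, 187, 208]

All cut coordinates (distinct, sorted): [4, 13, 23, 33, 38, 42, 52, 56, 84, 92, 110, 116, 123, 131, 148, 175, 184, 187, 199, 208]

Fragment lengths:
  [0,4): 4 bp
  [4,13): 9 bp
  [13,23): 10 bp
  [23,33): 10 bp
  [33,38): 5 bp
  [38,42): 4 bp
  [42,52): 10 bp
  [52,56): 4 bp
  [56,84): 28 bp
  [84,92): 8 bp
  [92,110): 18 bp
  [110,116): 6 bp
  [116,123): 7 bp
  [123,131): 8 bp
  [131,148): 17 bp
  [148,175): 27 bp
  [175,184): 9 bp
  [184,187): 3 bp
  [187,199): 12 bp
  [199,208): 9 bp
  [208,225): 17 bp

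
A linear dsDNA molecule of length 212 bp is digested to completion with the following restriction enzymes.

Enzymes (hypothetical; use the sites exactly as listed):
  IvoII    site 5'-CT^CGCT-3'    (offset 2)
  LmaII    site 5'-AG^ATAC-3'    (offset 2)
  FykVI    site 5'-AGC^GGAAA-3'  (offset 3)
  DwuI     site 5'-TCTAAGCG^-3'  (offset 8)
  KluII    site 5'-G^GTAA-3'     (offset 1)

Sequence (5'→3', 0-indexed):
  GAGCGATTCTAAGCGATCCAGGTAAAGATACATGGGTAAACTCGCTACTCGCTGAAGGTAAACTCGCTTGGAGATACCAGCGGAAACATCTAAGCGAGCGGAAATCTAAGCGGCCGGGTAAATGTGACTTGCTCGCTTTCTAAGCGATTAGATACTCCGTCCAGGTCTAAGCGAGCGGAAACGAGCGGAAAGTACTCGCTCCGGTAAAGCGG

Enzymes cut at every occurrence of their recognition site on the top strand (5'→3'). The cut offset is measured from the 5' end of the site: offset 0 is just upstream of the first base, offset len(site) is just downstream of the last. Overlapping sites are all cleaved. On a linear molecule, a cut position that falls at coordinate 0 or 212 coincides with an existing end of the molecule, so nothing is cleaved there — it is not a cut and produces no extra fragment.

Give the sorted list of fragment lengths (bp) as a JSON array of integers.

Scan for sites:
  IvoII CTCGCT/2: at [40, 47, 62, 131, 194] ⇒ [42, 49, 64, 133, 196]
  LmaII AGATAC/2: at [25, 71, 149] ⇒ [27, 73, 151]
  FykVI AGCGGAAA/3: at [78, 96, 173, 183] ⇒ [81, 99, 176, 186]
  DwuI TCTAAGCG/8: at [7, 88, 104, 138, 165] ⇒ [15, 96, 112, 146, 173]
  KluII GGTAA/1: at [20, 34, 56, 116, 202] ⇒ [21, 35, 57, 117, 203]

All cut coordinates (distinct, sorted): [15, 21, 27, 35, 42, 49, 57, 64, 73, 81, 96, 99, 112, 117, 133, 146, 151, 173, 176, 186, 196, 203]

Fragment lengths:
  [0,15): 15 bp
  [15,21): 6 bp
  [21,27): 6 bp
  [27,35): 8 bp
  [35,42): 7 bp
  [42,49): 7 bp
  [49,57): 8 bp
  [57,64): 7 bp
  [64,73): 9 bp
  [73,81): 8 bp
  [81,96): 15 bp
  [96,99): 3 bp
  [99,112): 13 bp
  [112,117): 5 bp
  [117,133): 16 bp
  [133,146): 13 bp
  [146,151): 5 bp
  [151,173): 22 bp
  [173,176): 3 bp
  [176,186): 10 bp
  [186,196): 10 bp
  [196,203): 7 bp
  [203,212): 9 bp

[3,3,5,5,6,6,7,7,7,7,8,8,8,9,9,10,10,13,13,15,15,16,22]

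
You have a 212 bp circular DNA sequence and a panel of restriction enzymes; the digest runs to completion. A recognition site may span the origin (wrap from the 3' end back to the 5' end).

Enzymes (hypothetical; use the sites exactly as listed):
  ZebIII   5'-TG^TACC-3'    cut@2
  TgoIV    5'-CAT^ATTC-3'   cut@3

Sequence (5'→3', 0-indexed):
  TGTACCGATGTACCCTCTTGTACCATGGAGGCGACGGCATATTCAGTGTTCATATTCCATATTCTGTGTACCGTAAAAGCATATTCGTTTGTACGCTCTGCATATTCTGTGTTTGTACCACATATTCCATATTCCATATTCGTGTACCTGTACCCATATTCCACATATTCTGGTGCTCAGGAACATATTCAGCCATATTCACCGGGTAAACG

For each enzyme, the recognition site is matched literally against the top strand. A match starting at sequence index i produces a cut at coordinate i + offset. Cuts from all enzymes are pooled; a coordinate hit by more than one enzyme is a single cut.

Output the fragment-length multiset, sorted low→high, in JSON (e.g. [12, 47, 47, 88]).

Scan for sites:
  ZebIII TGTACC/2: at [0, 8, 18, 66, 113, 142, 148] ⇒ [2, 10, 20, 68, 115, 144, 150]
  TgoIV CATATTC/3: at [37, 50, 57, 79, 100, 120, 127, 134, 154, 163, 183, 193] ⇒ [40, 53, 60, 82, 103, 123, 130, 137, 157, 166, 186, 196]

Pooled cuts: [2, 10, 20, 40, 53, 60, 68, 82, 103, 115, 123, 130, 137, 144, 150, 157, 166, 186, 196]

Fragment lengths:
  2→10: 8 bp
  10→20: 10 bp
  20→40: 20 bp
  40→53: 13 bp
  53→60: 7 bp
  60→68: 8 bp
  68→82: 14 bp
  82→103: 21 bp
  103→115: 12 bp
  115→123: 8 bp
  123→130: 7 bp
  130→137: 7 bp
  137→144: 7 bp
  144→150: 6 bp
  150→157: 7 bp
  157→166: 9 bp
  166→186: 20 bp
  186→196: 10 bp
  196→2 (wrap): 212-196+2 = 18 bp

[6,7,7,7,7,7,8,8,8,9,10,10,12,13,14,18,20,20,21]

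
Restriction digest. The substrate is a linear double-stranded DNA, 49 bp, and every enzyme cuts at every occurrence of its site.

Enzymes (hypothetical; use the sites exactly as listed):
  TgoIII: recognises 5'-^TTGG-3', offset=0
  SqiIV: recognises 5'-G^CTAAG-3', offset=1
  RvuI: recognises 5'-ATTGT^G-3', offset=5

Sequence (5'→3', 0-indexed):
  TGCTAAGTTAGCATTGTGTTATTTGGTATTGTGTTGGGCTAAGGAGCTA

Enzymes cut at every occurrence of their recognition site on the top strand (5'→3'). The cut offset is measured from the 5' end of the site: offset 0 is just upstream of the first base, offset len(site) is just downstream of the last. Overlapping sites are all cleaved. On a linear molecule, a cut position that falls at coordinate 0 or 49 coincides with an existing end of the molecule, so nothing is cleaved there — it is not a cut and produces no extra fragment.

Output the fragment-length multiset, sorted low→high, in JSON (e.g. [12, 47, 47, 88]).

[1,2,5,5,10,11,15]

Site scan:
  TgoIII TTGG/0: at [22, 33] ⇒ [22, 33]
  SqiIV GCTAAG/1: at [1, 37] ⇒ [2, 38]
  RvuI ATTGTG/5: at [12, 27] ⇒ [17, 32]

All cut coordinates (distinct, sorted): [2, 17, 22, 32, 33, 38]

Fragment lengths:
  [0,2): 2 bp
  [2,17): 15 bp
  [17,22): 5 bp
  [22,32): 10 bp
  [32,33): 1 bp
  [33,38): 5 bp
  [38,49): 11 bp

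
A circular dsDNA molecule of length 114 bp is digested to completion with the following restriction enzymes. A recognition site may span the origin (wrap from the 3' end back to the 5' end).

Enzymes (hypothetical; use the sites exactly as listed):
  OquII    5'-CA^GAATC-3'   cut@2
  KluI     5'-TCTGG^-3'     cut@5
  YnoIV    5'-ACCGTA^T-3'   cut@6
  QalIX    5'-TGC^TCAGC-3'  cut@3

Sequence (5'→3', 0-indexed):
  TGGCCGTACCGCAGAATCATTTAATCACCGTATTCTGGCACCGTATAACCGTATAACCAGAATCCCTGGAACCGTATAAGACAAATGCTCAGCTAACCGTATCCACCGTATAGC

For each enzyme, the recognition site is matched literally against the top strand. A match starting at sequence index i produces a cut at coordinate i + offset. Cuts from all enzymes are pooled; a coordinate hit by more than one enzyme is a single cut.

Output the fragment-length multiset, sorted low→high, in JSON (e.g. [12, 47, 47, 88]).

Site scan:
  OquII CAGAATC/2: at [11, 57] ⇒ [13, 59]
  KluI TCTGG/5: at [33] ⇒ [38]
  YnoIV ACCGTAT/6: at [26, 39, 47, 70, 95, 104] ⇒ [32, 45, 53, 76, 101, 110]
  QalIX TGCTCAGC/3: at [85] ⇒ [88]

All cut coordinates (distinct, sorted): [13, 32, 38, 45, 53, 59, 76, 88, 101, 110]

Fragment lengths:
  13→32: 19 bp
  32→38: 6 bp
  38→45: 7 bp
  45→53: 8 bp
  53→59: 6 bp
  59→76: 17 bp
  76→88: 12 bp
  88→101: 13 bp
  101→110: 9 bp
  110→13 (wrap): 114-110+13 = 17 bp

[6,6,7,8,9,12,13,17,17,19]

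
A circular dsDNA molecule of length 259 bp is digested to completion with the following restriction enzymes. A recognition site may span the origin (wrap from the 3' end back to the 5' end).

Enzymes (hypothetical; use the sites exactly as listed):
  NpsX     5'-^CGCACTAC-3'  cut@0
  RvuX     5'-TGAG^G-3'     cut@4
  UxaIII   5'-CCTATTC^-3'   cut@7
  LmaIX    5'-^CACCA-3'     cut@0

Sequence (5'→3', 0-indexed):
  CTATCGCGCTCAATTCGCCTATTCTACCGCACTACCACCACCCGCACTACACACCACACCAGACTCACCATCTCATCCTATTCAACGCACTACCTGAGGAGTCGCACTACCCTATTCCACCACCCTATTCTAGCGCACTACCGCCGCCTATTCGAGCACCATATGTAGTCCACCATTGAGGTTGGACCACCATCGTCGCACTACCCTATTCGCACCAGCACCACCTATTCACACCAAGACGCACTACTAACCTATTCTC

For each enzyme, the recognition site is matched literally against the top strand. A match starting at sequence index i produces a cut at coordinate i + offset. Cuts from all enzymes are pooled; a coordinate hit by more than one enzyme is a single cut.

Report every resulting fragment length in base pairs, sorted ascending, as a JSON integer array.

Scan for sites:
  NpsX (CGCACTAC, off=0): starts [27, 42, 85, 102, 133, 196, 239] → cuts [27, 42, 85, 102, 133, 196, 239]
  RvuX (TGAGG, off=4): starts [94, 176] → cuts [98, 180]
  UxaIII (CCTATTC, off=7): starts [17, 76, 110, 123, 146, 204, 223, 250] → cuts [24, 83, 117, 130, 153, 211, 230, 257]
  LmaIX (CACCA, off=0): starts [35, 51, 56, 65, 117, 156, 170, 187, 212, 218, 231] → cuts [35, 51, 56, 65, 117, 156, 170, 187, 212, 218, 231]

All cut coordinates (distinct, sorted): [24, 27, 35, 42, 51, 56, 65, 83, 85, 98, 102, 117, 130, 133, 153, 156, 170, 180, 187, 196, 211, 212, 218, 230, 231, 239, 257]

Fragment lengths:
  24→27: 3 bp
  27→35: 8 bp
  35→42: 7 bp
  42→51: 9 bp
  51→56: 5 bp
  56→65: 9 bp
  65→83: 18 bp
  83→85: 2 bp
  85→98: 13 bp
  98→102: 4 bp
  102→117: 15 bp
  117→130: 13 bp
  130→133: 3 bp
  133→153: 20 bp
  153→156: 3 bp
  156→170: 14 bp
  170→180: 10 bp
  180→187: 7 bp
  187→196: 9 bp
  196→211: 15 bp
  211→212: 1 bp
  212→218: 6 bp
  218→230: 12 bp
  230→231: 1 bp
  231→239: 8 bp
  239→257: 18 bp
  257→24 (wrap): 259-257+24 = 26 bp

[1,1,2,3,3,3,4,5,6,7,7,8,8,9,9,9,10,12,13,13,14,15,15,18,18,20,26]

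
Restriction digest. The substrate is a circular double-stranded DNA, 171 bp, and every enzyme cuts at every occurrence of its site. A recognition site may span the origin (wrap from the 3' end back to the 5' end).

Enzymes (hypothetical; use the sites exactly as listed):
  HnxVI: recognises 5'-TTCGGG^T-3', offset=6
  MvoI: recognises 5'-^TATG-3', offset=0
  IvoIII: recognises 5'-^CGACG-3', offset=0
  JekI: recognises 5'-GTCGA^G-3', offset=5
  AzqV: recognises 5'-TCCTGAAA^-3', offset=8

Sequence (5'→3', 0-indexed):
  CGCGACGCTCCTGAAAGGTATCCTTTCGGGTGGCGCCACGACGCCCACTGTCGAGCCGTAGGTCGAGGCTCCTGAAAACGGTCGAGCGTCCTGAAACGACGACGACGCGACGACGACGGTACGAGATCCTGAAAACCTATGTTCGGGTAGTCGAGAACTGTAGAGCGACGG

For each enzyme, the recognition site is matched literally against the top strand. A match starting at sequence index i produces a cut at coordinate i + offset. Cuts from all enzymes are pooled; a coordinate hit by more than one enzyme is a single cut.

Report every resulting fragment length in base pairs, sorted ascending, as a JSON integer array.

[3,3,3,3,3,5,7,8,8,8,10,11,11,11,12,14,14,16,21]

Scan for sites:
  HnxVI TTCGGGT/6: at [24, 141] ⇒ [30, 147]
  MvoI TATG/0: at [137] ⇒ [137]
  IvoIII CGACG/0: at [2, 38, 96, 99, 102, 107, 110, 113, 165] ⇒ [2, 38, 96, 99, 102, 107, 110, 113, 165]
  JekI GTCGAG/5: at [49, 61, 80, 149] ⇒ [54, 66, 85, 154]
  AzqV TCCTGAAA/8: at [8, 69, 88, 126] ⇒ [16, 77, 96, 134]

All cut coordinates (distinct, sorted): [2, 16, 30, 38, 54, 66, 77, 85, 96, 99, 102, 107, 110, 113, 134, 137, 147, 154, 165]

Fragment lengths:
  2→16: 14 bp
  16→30: 14 bp
  30→38: 8 bp
  38→54: 16 bp
  54→66: 12 bp
  66→77: 11 bp
  77→85: 8 bp
  85→96: 11 bp
  96→99: 3 bp
  99→102: 3 bp
  102→107: 5 bp
  107→110: 3 bp
  110→113: 3 bp
  113→134: 21 bp
  134→137: 3 bp
  137→147: 10 bp
  147→154: 7 bp
  154→165: 11 bp
  165→2 (wrap): 171-165+2 = 8 bp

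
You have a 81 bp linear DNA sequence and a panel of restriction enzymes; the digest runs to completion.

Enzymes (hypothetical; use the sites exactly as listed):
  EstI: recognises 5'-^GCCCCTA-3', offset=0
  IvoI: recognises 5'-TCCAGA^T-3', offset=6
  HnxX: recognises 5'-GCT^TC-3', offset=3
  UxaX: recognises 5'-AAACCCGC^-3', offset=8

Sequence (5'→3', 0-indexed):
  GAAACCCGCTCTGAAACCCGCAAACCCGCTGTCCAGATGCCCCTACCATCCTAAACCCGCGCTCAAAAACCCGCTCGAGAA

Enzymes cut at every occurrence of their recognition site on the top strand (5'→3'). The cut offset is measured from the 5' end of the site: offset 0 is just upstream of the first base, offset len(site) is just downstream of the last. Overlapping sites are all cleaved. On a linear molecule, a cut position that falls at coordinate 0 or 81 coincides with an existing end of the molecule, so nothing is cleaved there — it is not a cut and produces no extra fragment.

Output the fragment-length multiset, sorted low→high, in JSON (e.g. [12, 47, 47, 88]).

[1,7,8,8,9,12,14,22]

Scan for sites:
  EstI (GCCCCTA, off=0): starts [38] → cuts [38]
  IvoI (TCCAGAT, off=6): starts [31] → cuts [37]
  HnxX (GCTTC, off=3): no sites
  UxaX (AAACCCGC, off=8): starts [1, 13, 21, 52, 66] → cuts [9, 21, 29, 60, 74]

All cut coordinates (distinct, sorted): [9, 21, 29, 37, 38, 60, 74]

Fragments:
  [0,9): 9 bp
  [9,21): 12 bp
  [21,29): 8 bp
  [29,37): 8 bp
  [37,38): 1 bp
  [38,60): 22 bp
  [60,74): 14 bp
  [74,81): 7 bp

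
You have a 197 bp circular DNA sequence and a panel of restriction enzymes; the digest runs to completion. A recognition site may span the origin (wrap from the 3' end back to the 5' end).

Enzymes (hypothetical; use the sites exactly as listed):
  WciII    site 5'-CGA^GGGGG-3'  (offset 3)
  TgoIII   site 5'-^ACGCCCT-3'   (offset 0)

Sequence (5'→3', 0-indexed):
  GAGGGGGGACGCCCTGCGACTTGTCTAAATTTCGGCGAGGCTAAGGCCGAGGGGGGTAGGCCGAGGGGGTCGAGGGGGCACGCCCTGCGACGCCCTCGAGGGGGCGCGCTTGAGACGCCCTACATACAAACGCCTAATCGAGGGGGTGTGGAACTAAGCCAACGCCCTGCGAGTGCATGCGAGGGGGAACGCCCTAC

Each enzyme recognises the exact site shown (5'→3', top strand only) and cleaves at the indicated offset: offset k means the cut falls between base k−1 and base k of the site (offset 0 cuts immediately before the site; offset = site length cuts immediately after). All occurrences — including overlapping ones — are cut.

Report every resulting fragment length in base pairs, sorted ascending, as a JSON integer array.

[6,6,6,9,10,10,11,14,15,20,21,27,42]

Scan for sites:
  WciII CGAGGGGG/3: at [47, 61, 70, 96, 138, 179, 196] ⇒ [2, 50, 64, 73, 99, 141, 182]
  TgoIII ACGCCCT/0: at [8, 79, 89, 114, 161, 188] ⇒ [8, 79, 89, 114, 161, 188]

Pooled cuts: [2, 8, 50, 64, 73, 79, 89, 99, 114, 141, 161, 182, 188]

Fragment lengths:
  2→8: 6 bp
  8→50: 42 bp
  50→64: 14 bp
  64→73: 9 bp
  73→79: 6 bp
  79→89: 10 bp
  89→99: 10 bp
  99→114: 15 bp
  114→141: 27 bp
  141→161: 20 bp
  161→182: 21 bp
  182→188: 6 bp
  188→2 (wrap): 197-188+2 = 11 bp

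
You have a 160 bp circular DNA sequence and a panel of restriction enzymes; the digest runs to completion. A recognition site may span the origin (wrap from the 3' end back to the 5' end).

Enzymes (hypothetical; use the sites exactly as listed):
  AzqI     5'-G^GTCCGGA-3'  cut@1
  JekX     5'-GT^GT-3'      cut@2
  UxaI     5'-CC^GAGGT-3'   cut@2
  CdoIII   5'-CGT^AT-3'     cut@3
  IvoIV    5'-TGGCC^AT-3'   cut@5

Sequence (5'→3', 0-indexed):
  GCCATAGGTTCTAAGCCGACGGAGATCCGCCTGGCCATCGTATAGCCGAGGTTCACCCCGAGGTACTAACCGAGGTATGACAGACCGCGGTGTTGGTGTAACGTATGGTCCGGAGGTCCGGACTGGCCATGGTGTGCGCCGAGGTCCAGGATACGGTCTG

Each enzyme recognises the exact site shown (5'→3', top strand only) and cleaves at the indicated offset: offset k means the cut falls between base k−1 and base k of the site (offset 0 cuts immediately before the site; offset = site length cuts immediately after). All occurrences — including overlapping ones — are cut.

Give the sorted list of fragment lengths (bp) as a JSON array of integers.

Per-enzyme occurrences:
  AzqI GGTCCGGA/1: at [106, 114] ⇒ [107, 115]
  JekX GTGT/2: at [89, 95, 131] ⇒ [91, 97, 133]
  UxaI CCGAGGT/2: at [45, 57, 69, 138] ⇒ [47, 59, 71, 140]
  CdoIII CGTAT/3: at [38, 101] ⇒ [41, 104]
  IvoIV TGGCCAT/5: at [31, 123, 158] ⇒ [3, 36, 128]

All cut coordinates (distinct, sorted): [3, 36, 41, 47, 59, 71, 91, 97, 104, 107, 115, 128, 133, 140]

Fragments:
  3→36: 33 bp
  36→41: 5 bp
  41→47: 6 bp
  47→59: 12 bp
  59→71: 12 bp
  71→91: 20 bp
  91→97: 6 bp
  97→104: 7 bp
  104→107: 3 bp
  107→115: 8 bp
  115→128: 13 bp
  128→133: 5 bp
  133→140: 7 bp
  140→3 (wrap): 160-140+3 = 23 bp

[3,5,5,6,6,7,7,8,12,12,13,20,23,33]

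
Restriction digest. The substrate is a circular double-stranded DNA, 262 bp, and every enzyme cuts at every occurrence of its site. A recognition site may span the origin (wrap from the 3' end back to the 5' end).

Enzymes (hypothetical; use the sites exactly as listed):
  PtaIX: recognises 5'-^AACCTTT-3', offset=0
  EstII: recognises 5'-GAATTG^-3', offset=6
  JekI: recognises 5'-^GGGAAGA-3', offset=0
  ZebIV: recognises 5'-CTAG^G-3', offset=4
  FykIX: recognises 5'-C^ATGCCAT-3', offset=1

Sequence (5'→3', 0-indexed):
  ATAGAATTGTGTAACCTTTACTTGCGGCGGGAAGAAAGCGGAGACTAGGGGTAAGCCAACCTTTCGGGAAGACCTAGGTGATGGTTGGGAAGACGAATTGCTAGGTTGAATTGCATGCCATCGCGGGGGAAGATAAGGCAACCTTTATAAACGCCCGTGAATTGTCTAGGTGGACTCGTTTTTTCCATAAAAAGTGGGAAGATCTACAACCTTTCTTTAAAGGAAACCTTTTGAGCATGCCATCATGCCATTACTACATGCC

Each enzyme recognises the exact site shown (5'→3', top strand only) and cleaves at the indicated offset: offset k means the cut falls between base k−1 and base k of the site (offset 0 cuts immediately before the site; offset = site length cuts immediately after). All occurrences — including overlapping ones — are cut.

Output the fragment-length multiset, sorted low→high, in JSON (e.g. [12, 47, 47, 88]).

Site scan:
  PtaIX (AACCTTT, off=0): starts [12, 57, 139, 207, 224] → cuts [12, 57, 139, 207, 224]
  EstII (GAATTG, off=6): starts [3, 94, 107, 158] → cuts [9, 100, 113, 164]
  JekI (GGGAAGA, off=0): starts [28, 65, 86, 126, 195] → cuts [28, 65, 86, 126, 195]
  ZebIV (CTAGG, off=4): starts [44, 73, 100, 165] → cuts [48, 77, 104, 169]
  FykIX (CATGCCAT, off=1): starts [113, 235, 243, 256] → cuts [114, 236, 244, 257]

All cut coordinates (distinct, sorted): [9, 12, 28, 48, 57, 65, 77, 86, 100, 104, 113, 114, 126, 139, 164, 169, 195, 207, 224, 236, 244, 257]

Fragments:
  9→12: 3 bp
  12→28: 16 bp
  28→48: 20 bp
  48→57: 9 bp
  57→65: 8 bp
  65→77: 12 bp
  77→86: 9 bp
  86→100: 14 bp
  100→104: 4 bp
  104→113: 9 bp
  113→114: 1 bp
  114→126: 12 bp
  126→139: 13 bp
  139→164: 25 bp
  164→169: 5 bp
  169→195: 26 bp
  195→207: 12 bp
  207→224: 17 bp
  224→236: 12 bp
  236→244: 8 bp
  244→257: 13 bp
  257→9 (wrap): 262-257+9 = 14 bp

[1,3,4,5,8,8,9,9,9,12,12,12,12,13,13,14,14,16,17,20,25,26]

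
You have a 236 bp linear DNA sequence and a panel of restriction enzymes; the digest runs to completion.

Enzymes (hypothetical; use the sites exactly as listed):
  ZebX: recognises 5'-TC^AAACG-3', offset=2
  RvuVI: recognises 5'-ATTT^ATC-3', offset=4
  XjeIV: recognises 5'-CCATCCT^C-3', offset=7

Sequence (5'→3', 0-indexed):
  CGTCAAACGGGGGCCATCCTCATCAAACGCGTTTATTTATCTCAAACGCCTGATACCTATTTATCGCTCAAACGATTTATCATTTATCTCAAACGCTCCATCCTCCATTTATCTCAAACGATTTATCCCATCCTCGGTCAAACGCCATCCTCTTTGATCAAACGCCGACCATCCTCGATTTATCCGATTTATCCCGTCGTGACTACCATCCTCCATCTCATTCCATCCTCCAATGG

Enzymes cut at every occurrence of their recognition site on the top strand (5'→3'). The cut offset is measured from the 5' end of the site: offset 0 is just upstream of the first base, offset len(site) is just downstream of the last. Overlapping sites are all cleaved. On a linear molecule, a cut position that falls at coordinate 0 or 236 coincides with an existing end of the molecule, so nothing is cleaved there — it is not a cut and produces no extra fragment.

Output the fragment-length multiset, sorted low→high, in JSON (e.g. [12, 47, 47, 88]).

[4,4,5,5,5,5,6,6,7,7,7,8,9,9,9,10,12,14,14,16,16,17,19,22]

Per-enzyme occurrences:
  ZebX (TCAAACG, off=2): starts [2, 22, 41, 67, 88, 113, 137, 157] → cuts [4, 24, 43, 69, 90, 115, 139, 159]
  RvuVI (ATTTATC, off=4): starts [34, 58, 74, 81, 106, 120, 177, 186] → cuts [38, 62, 78, 85, 110, 124, 181, 190]
  XjeIV (CCATCCTC, off=7): starts [13, 97, 127, 144, 168, 205, 222] → cuts [20, 104, 134, 151, 175, 212, 229]

Pooled cuts: [4, 20, 24, 38, 43, 62, 69, 78, 85, 90, 104, 110, 115, 124, 134, 139, 151, 159, 175, 181, 190, 212, 229]

Fragment lengths:
  [0,4): 4 bp
  [4,20): 16 bp
  [20,24): 4 bp
  [24,38): 14 bp
  [38,43): 5 bp
  [43,62): 19 bp
  [62,69): 7 bp
  [69,78): 9 bp
  [78,85): 7 bp
  [85,90): 5 bp
  [90,104): 14 bp
  [104,110): 6 bp
  [110,115): 5 bp
  [115,124): 9 bp
  [124,134): 10 bp
  [134,139): 5 bp
  [139,151): 12 bp
  [151,159): 8 bp
  [159,175): 16 bp
  [175,181): 6 bp
  [181,190): 9 bp
  [190,212): 22 bp
  [212,229): 17 bp
  [229,236): 7 bp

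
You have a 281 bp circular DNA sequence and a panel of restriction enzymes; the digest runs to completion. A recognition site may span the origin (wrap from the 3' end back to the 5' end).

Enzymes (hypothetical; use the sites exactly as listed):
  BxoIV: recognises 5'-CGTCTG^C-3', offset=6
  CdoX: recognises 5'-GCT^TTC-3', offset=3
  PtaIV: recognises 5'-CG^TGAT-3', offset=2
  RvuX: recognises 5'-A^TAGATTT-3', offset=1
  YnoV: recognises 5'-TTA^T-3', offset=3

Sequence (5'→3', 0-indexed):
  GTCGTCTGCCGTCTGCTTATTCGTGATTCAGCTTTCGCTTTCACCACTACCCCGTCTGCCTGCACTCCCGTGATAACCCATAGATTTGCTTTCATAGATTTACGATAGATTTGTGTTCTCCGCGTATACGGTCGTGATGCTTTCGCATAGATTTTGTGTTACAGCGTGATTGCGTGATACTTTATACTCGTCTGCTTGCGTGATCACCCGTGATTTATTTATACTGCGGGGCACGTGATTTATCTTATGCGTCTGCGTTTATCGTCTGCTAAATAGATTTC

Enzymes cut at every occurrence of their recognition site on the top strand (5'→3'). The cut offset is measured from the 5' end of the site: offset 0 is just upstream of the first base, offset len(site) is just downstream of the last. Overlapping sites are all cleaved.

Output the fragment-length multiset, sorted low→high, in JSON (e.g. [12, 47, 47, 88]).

Per-enzyme occurrences:
  BxoIV CGTCTGC/6: at [2, 9, 52, 188, 249, 262] ⇒ [8, 15, 58, 194, 255, 268]
  CdoX GCTTTC/3: at [30, 36, 87, 138] ⇒ [33, 39, 90, 141]
  PtaIV CGTGAT/2: at [21, 68, 132, 164, 172, 198, 208, 233] ⇒ [23, 70, 134, 166, 174, 200, 210, 235]
  RvuX ATAGATTT/1: at [79, 93, 104, 146, 272] ⇒ [80, 94, 105, 147, 273]
  YnoV TTAT/3: at [16, 181, 214, 218, 239, 244, 258] ⇒ [19, 184, 217, 221, 242, 247, 261]

Pooled cuts: [8, 15, 19, 23, 33, 39, 58, 70, 80, 90, 94, 105, 134, 141, 147, 166, 174, 184, 194, 200, 210, 217, 221, 235, 242, 247, 255, 261, 268, 273]

Fragment lengths:
  8→15: 7 bp
  15→19: 4 bp
  19→23: 4 bp
  23→33: 10 bp
  33→39: 6 bp
  39→58: 19 bp
  58→70: 12 bp
  70→80: 10 bp
  80→90: 10 bp
  90→94: 4 bp
  94→105: 11 bp
  105→134: 29 bp
  134→141: 7 bp
  141→147: 6 bp
  147→166: 19 bp
  166→174: 8 bp
  174→184: 10 bp
  184→194: 10 bp
  194→200: 6 bp
  200→210: 10 bp
  210→217: 7 bp
  217→221: 4 bp
  221→235: 14 bp
  235→242: 7 bp
  242→247: 5 bp
  247→255: 8 bp
  255→261: 6 bp
  261→268: 7 bp
  268→273: 5 bp
  273→8 (wrap): 281-273+8 = 16 bp

[4,4,4,4,5,5,6,6,6,6,7,7,7,7,7,8,8,10,10,10,10,10,10,11,12,14,16,19,19,29]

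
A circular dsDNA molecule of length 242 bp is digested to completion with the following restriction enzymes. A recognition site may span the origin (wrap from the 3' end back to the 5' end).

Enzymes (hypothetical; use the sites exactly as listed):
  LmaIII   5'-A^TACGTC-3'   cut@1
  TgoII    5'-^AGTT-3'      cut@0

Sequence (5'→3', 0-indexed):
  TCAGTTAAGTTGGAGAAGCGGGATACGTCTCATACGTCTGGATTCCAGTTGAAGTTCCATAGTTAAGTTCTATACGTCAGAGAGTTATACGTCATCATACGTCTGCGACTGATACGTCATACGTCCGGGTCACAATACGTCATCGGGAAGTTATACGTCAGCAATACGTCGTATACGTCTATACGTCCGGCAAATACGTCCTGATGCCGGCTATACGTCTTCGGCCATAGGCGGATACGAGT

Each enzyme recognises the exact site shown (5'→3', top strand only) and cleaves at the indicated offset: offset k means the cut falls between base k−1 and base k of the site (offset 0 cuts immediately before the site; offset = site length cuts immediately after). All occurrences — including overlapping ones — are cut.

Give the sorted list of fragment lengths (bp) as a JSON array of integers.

[5,5,5,5,5,6,7,7,8,8,9,9,10,10,11,13,13,14,15,16,16,19,26]

Site scan:
  LmaIII ATACGTC/1: at [22, 31, 71, 86, 96, 111, 118, 134, 152, 163, 172, 180, 193, 212] ⇒ [23, 32, 72, 87, 97, 112, 119, 135, 153, 164, 173, 181, 194, 213]
  TgoII AGTT/0: at [2, 7, 46, 52, 60, 65, 82, 148, 239] ⇒ [2, 7, 46, 52, 60, 65, 82, 148, 239]

Pooled cuts: [2, 7, 23, 32, 46, 52, 60, 65, 72, 82, 87, 97, 112, 119, 135, 148, 153, 164, 173, 181, 194, 213, 239]

Fragment lengths:
  2→7: 5 bp
  7→23: 16 bp
  23→32: 9 bp
  32→46: 14 bp
  46→52: 6 bp
  52→60: 8 bp
  60→65: 5 bp
  65→72: 7 bp
  72→82: 10 bp
  82→87: 5 bp
  87→97: 10 bp
  97→112: 15 bp
  112→119: 7 bp
  119→135: 16 bp
  135→148: 13 bp
  148→153: 5 bp
  153→164: 11 bp
  164→173: 9 bp
  173→181: 8 bp
  181→194: 13 bp
  194→213: 19 bp
  213→239: 26 bp
  239→2 (wrap): 242-239+2 = 5 bp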